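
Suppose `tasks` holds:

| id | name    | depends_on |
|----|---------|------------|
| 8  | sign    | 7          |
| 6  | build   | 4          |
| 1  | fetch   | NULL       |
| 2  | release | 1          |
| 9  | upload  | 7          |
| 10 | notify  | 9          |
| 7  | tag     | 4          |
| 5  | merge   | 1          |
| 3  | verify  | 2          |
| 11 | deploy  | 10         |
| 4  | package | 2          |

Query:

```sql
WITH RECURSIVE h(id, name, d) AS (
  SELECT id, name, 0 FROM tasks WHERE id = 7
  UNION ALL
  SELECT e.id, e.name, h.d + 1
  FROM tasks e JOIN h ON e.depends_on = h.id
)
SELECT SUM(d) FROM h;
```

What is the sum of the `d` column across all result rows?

7

Base: id=7 (tag) at d 0.
Iteration 1: rows with depends_on in {7} -> sign (id 8, d 1), upload (id 9, d 1).
Iteration 2: rows with depends_on in {8,9} -> notify (id 10, d 2).
Iteration 3: rows with depends_on in {10} -> deploy (id 11, d 3).
Iteration 4: no rows with depends_on in {11}; recursion stops.
SUM(d) = 0 + 1 + 1 + 2 + 3 = 7.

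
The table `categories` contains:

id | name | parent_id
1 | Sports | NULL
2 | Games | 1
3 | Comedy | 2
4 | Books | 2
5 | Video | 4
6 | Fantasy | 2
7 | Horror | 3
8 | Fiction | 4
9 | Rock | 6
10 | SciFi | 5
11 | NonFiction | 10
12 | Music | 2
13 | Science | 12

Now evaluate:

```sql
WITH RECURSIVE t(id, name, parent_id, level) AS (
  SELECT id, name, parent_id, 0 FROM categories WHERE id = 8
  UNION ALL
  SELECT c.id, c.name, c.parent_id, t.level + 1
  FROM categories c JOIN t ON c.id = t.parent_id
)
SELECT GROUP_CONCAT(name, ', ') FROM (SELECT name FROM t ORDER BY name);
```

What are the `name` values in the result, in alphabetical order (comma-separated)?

Base: id=8 (Fiction), parent_id=4, level 0.
Iteration 1: join on id=4 -> Books (id 4, parent_id=2, level 1).
Iteration 2: join on id=2 -> Games (id 2, parent_id=1, level 2).
Iteration 3: join on id=1 -> Sports (id 1, parent_id=NULL, level 3).
Iteration 4: parent_id is NULL; no match; recursion stops.

Books, Fiction, Games, Sports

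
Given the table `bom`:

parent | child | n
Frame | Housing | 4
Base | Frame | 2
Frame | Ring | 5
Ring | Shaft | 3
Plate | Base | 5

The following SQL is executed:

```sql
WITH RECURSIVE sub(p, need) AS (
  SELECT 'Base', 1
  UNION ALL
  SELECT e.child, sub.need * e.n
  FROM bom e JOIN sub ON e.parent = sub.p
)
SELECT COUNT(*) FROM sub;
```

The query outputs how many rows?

5

Base: (Base, need=1).
Iteration 1: components of {Base} -> Frame = 1*2 = 2.
Iteration 2: components of {Frame} -> Housing = 2*4 = 8, Ring = 2*5 = 10.
Iteration 3: components of {Housing,Ring} -> Shaft = 10*3 = 30.
Iteration 4: no further components; recursion stops.
Total rows emitted: 5.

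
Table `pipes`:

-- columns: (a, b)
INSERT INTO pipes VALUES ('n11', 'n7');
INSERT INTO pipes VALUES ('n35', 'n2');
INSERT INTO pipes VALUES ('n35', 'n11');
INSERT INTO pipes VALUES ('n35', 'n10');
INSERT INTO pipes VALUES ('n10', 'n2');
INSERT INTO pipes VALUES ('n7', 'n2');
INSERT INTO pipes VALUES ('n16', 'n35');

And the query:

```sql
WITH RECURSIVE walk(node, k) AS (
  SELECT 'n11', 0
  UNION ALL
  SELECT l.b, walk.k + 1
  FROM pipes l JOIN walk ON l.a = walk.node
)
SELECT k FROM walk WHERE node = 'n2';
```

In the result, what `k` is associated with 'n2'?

Base: (n11, k=0).
Iteration 1: edges from {n11} -> (n7, k=1).
Iteration 2: edges from {n7} -> (n2, k=2).
Iteration 3: no outgoing edges from {n2}; recursion stops.

2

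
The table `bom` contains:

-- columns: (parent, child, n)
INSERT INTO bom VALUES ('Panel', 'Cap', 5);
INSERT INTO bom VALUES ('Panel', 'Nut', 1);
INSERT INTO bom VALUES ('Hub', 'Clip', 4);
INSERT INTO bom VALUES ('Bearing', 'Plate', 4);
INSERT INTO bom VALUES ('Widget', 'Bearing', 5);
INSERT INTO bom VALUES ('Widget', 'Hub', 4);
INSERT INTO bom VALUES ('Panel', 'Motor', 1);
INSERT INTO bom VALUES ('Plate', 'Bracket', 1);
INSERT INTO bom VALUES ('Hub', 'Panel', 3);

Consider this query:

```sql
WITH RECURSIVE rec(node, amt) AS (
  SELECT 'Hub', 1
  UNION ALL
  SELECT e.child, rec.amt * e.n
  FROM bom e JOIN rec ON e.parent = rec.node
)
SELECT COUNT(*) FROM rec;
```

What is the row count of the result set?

Base: (Hub, amt=1).
Iteration 1: components of {Hub} -> Clip = 1*4 = 4, Panel = 1*3 = 3.
Iteration 2: components of {Clip,Panel} -> Cap = 3*5 = 15, Motor = 3*1 = 3, Nut = 3*1 = 3.
Iteration 3: no further components; recursion stops.
Total rows emitted: 6.

6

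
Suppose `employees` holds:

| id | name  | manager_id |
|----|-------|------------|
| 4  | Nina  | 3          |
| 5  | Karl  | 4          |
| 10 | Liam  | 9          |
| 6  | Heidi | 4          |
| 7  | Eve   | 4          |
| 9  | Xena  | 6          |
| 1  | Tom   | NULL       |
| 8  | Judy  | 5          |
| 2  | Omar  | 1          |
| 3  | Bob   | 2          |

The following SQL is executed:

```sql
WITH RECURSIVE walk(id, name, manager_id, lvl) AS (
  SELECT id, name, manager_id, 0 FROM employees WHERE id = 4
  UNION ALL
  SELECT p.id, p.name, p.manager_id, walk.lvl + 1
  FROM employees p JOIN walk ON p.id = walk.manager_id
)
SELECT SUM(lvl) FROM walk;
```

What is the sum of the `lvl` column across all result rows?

6

Base: id=4 (Nina), manager_id=3, lvl 0.
Iteration 1: join on id=3 -> Bob (id 3, manager_id=2, lvl 1).
Iteration 2: join on id=2 -> Omar (id 2, manager_id=1, lvl 2).
Iteration 3: join on id=1 -> Tom (id 1, manager_id=NULL, lvl 3).
Iteration 4: manager_id is NULL; no match; recursion stops.
SUM(lvl) = 0 + 1 + 2 + 3 = 6.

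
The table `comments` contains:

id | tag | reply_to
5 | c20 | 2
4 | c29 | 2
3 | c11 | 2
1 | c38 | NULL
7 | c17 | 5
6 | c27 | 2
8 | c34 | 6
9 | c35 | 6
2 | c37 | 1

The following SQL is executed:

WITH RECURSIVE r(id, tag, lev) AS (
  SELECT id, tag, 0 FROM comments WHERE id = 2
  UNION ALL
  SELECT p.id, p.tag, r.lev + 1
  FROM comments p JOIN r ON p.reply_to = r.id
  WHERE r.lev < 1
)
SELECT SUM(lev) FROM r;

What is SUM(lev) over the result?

Base: id=2 (c37) at lev 0.
Iteration 1: rows with reply_to in {2} -> c11 (id 3, lev 1), c29 (id 4, lev 1), c20 (id 5, lev 1), c27 (id 6, lev 1).
Iteration 2: lev < 1 fails for all current rows; recursion stops.
SUM(lev) = 0 + 1 + 1 + 1 + 1 = 4.

4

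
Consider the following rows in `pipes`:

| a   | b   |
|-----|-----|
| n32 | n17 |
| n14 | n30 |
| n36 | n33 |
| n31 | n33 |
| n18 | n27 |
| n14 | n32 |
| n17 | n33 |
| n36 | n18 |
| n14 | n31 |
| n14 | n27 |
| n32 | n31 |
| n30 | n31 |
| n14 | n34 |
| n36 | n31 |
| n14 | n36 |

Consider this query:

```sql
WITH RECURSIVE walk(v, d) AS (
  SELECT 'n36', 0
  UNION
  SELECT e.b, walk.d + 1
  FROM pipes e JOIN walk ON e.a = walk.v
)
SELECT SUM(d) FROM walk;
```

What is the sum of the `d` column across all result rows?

Base: (n36, d=0).
Iteration 1: edges from {n36} -> (n18, d=1), (n31, d=1), (n33, d=1).
Iteration 2: edges from {n18,n31,n33} -> (n27, d=2), (n33, d=2).
Iteration 3: no outgoing edges from {n27,n33}; recursion stops.
SUM(d) = 0 + 1 + 1 + 1 + 2 + 2 = 7.

7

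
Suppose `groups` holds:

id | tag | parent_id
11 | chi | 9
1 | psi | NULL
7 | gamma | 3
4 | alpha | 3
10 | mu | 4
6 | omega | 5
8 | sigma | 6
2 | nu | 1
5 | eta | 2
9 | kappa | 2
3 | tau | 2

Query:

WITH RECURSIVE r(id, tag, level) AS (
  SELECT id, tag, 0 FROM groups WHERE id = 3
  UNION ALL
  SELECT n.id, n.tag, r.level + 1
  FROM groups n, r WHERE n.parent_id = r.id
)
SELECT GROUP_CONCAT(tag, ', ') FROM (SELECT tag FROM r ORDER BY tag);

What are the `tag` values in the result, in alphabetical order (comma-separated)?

Base: id=3 (tau) at level 0.
Iteration 1: rows with parent_id in {3} -> alpha (id 4, level 1), gamma (id 7, level 1).
Iteration 2: rows with parent_id in {4,7} -> mu (id 10, level 2).
Iteration 3: no rows with parent_id in {10}; recursion stops.

alpha, gamma, mu, tau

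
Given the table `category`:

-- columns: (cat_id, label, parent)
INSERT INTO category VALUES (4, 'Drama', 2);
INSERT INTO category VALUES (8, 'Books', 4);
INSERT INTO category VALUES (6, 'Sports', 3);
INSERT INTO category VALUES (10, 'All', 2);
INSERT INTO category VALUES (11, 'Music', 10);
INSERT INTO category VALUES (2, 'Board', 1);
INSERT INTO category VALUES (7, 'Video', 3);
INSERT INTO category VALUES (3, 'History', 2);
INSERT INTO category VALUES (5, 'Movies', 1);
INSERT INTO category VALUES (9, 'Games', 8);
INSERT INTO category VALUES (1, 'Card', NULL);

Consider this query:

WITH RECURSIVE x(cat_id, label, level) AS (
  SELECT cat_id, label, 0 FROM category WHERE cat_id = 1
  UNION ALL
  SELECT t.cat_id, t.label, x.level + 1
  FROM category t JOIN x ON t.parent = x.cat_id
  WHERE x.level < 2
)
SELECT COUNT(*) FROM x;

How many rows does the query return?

6

Base: cat_id=1 (Card) at level 0.
Iteration 1: rows with parent in {1} -> Board (id 2, level 1), Movies (id 5, level 1).
Iteration 2: rows with parent in {2,5} -> History (id 3, level 2), Drama (id 4, level 2), All (id 10, level 2).
Iteration 3: level < 2 fails for all current rows; recursion stops.
Total rows emitted: 6.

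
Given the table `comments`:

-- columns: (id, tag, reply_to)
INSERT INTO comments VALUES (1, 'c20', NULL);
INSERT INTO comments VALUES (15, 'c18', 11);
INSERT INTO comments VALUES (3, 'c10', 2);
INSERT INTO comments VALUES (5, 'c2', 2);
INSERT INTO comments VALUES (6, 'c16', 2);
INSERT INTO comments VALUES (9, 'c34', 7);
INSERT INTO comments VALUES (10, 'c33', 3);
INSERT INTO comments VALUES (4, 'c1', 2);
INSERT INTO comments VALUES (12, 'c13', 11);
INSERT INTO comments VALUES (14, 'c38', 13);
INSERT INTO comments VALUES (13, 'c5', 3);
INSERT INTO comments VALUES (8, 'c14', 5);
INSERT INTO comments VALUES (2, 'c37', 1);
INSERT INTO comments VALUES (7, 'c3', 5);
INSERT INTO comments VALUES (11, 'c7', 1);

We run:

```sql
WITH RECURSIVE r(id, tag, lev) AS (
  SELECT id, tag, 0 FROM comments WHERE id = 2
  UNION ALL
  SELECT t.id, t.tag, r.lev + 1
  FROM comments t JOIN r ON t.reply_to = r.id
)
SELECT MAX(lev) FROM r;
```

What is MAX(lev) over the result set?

Base: id=2 (c37) at lev 0.
Iteration 1: rows with reply_to in {2} -> c10 (id 3, lev 1), c1 (id 4, lev 1), c2 (id 5, lev 1), c16 (id 6, lev 1).
Iteration 2: rows with reply_to in {3,4,5,6} -> c3 (id 7, lev 2), c14 (id 8, lev 2), c33 (id 10, lev 2), c5 (id 13, lev 2).
Iteration 3: rows with reply_to in {7,8,10,13} -> c34 (id 9, lev 3), c38 (id 14, lev 3).
Iteration 4: no rows with reply_to in {9,14}; recursion stops.
lev values: 0, 1, 1, 1, 1, 2, 2, 2, 2, 3, 3; the maximum is 3.

3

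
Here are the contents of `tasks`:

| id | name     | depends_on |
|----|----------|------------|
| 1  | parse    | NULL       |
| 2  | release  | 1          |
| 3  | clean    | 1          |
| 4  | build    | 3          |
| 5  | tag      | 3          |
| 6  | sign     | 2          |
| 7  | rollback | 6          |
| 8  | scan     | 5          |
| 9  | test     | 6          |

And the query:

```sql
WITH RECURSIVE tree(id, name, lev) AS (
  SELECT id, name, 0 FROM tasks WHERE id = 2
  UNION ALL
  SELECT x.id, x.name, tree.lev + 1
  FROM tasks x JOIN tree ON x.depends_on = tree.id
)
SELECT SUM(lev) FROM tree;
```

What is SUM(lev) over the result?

5

Base: id=2 (release) at lev 0.
Iteration 1: rows with depends_on in {2} -> sign (id 6, lev 1).
Iteration 2: rows with depends_on in {6} -> rollback (id 7, lev 2), test (id 9, lev 2).
Iteration 3: no rows with depends_on in {7,9}; recursion stops.
SUM(lev) = 0 + 1 + 2 + 2 = 5.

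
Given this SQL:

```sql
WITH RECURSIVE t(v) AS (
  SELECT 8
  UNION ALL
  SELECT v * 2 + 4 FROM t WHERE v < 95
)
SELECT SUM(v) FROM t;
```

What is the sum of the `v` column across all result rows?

Base: v=8.
Iteration 1: 8 < 95 holds -> v = 8 * 2 + 4 = 20.
Iteration 2: 20 < 95 holds -> v = 20 * 2 + 4 = 44.
Iteration 3: 44 < 95 holds -> v = 44 * 2 + 4 = 92.
Iteration 4: 92 < 95 holds -> v = 92 * 2 + 4 = 188.
Iteration 5: 188 < 95 fails; recursion stops.
SUM(v) = 8 + 20 + 44 + 92 + 188 = 352.

352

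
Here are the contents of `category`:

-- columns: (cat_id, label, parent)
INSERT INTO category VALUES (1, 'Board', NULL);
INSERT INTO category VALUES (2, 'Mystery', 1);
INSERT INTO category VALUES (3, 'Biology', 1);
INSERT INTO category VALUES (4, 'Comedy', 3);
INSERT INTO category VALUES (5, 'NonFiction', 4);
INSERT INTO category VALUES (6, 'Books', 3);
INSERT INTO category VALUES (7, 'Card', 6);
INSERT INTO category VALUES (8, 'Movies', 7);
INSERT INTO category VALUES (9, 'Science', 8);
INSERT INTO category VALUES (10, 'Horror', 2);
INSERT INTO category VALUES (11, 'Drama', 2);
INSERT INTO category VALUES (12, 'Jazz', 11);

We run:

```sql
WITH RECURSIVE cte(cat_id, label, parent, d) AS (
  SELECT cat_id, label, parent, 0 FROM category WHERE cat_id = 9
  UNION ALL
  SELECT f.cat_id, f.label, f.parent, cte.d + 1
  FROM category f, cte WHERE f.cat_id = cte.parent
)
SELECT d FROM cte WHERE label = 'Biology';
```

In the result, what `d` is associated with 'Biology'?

4

Base: cat_id=9 (Science), parent=8, d 0.
Iteration 1: join on cat_id=8 -> Movies (id 8, parent=7, d 1).
Iteration 2: join on cat_id=7 -> Card (id 7, parent=6, d 2).
Iteration 3: join on cat_id=6 -> Books (id 6, parent=3, d 3).
Iteration 4: join on cat_id=3 -> Biology (id 3, parent=1, d 4).
Iteration 5: join on cat_id=1 -> Board (id 1, parent=NULL, d 5).
Iteration 6: parent is NULL; no match; recursion stops.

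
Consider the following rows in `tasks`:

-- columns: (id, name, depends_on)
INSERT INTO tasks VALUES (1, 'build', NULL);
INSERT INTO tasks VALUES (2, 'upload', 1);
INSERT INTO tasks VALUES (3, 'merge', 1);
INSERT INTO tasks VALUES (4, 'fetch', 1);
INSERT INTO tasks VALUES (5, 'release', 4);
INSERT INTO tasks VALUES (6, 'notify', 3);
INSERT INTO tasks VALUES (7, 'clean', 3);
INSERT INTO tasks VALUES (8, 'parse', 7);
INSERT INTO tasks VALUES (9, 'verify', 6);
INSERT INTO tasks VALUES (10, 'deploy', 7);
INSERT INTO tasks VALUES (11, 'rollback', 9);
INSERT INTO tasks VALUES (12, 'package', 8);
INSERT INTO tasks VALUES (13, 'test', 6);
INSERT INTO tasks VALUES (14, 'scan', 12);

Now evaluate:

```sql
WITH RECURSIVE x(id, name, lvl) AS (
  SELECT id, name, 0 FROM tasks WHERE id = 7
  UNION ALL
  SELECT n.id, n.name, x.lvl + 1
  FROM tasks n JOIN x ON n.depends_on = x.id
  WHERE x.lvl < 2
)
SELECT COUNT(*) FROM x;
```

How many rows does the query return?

4

Base: id=7 (clean) at lvl 0.
Iteration 1: rows with depends_on in {7} -> parse (id 8, lvl 1), deploy (id 10, lvl 1).
Iteration 2: rows with depends_on in {8,10} -> package (id 12, lvl 2).
Iteration 3: lvl < 2 fails for all current rows; recursion stops.
Total rows emitted: 4.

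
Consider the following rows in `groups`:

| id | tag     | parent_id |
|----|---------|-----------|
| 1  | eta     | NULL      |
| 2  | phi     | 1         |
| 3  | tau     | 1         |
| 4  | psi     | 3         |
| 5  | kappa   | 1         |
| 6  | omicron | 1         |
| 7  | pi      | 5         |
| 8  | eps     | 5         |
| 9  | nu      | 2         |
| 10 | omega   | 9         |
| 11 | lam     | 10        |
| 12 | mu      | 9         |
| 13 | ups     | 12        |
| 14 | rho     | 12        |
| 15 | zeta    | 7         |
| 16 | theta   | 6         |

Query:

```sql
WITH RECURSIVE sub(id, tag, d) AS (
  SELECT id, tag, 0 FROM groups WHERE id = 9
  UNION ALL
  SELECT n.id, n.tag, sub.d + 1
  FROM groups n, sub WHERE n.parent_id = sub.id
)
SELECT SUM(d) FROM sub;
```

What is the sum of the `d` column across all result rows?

8

Base: id=9 (nu) at d 0.
Iteration 1: rows with parent_id in {9} -> omega (id 10, d 1), mu (id 12, d 1).
Iteration 2: rows with parent_id in {10,12} -> lam (id 11, d 2), ups (id 13, d 2), rho (id 14, d 2).
Iteration 3: no rows with parent_id in {11,13,14}; recursion stops.
SUM(d) = 0 + 1 + 1 + 2 + 2 + 2 = 8.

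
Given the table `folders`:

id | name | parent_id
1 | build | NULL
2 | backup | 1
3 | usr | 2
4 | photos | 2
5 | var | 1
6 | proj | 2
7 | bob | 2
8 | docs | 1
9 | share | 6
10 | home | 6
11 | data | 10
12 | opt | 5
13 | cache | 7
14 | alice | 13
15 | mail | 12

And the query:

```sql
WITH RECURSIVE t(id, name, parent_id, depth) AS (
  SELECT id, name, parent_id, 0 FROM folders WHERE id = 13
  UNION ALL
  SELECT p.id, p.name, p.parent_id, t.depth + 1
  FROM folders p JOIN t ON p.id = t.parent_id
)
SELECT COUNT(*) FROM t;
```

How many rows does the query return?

Base: id=13 (cache), parent_id=7, depth 0.
Iteration 1: join on id=7 -> bob (id 7, parent_id=2, depth 1).
Iteration 2: join on id=2 -> backup (id 2, parent_id=1, depth 2).
Iteration 3: join on id=1 -> build (id 1, parent_id=NULL, depth 3).
Iteration 4: parent_id is NULL; no match; recursion stops.
Total rows emitted: 4.

4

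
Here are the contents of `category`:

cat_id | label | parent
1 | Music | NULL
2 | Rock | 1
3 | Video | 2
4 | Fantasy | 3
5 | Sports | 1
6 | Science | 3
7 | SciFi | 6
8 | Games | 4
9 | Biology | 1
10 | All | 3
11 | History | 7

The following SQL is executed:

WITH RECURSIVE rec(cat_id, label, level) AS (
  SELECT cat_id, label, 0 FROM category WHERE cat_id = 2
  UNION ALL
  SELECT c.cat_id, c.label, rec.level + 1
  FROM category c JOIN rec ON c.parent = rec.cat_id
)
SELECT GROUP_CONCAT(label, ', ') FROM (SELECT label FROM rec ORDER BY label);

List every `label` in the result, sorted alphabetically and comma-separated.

All, Fantasy, Games, History, Rock, SciFi, Science, Video

Base: cat_id=2 (Rock) at level 0.
Iteration 1: rows with parent in {2} -> Video (id 3, level 1).
Iteration 2: rows with parent in {3} -> Fantasy (id 4, level 2), Science (id 6, level 2), All (id 10, level 2).
Iteration 3: rows with parent in {4,6,10} -> SciFi (id 7, level 3), Games (id 8, level 3).
Iteration 4: rows with parent in {7,8} -> History (id 11, level 4).
Iteration 5: no rows with parent in {11}; recursion stops.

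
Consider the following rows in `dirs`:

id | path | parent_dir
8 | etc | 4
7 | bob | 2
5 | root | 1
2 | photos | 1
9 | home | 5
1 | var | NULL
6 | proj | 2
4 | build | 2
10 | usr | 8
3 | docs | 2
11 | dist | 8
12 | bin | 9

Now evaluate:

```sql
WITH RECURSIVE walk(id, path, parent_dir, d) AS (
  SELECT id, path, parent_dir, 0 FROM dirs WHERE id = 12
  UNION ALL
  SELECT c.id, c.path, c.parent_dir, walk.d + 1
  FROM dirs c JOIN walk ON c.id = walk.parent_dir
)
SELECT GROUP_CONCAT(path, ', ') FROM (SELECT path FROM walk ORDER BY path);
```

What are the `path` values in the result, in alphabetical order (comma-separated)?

Base: id=12 (bin), parent_dir=9, d 0.
Iteration 1: join on id=9 -> home (id 9, parent_dir=5, d 1).
Iteration 2: join on id=5 -> root (id 5, parent_dir=1, d 2).
Iteration 3: join on id=1 -> var (id 1, parent_dir=NULL, d 3).
Iteration 4: parent_dir is NULL; no match; recursion stops.

bin, home, root, var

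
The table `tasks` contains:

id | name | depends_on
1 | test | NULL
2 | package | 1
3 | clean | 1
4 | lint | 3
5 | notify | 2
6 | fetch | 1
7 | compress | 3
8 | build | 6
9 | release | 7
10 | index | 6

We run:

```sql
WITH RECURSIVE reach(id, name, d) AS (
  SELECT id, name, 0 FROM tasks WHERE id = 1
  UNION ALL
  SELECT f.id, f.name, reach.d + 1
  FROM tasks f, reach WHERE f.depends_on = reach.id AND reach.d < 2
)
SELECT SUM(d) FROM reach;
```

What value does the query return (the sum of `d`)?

13

Base: id=1 (test) at d 0.
Iteration 1: rows with depends_on in {1} -> package (id 2, d 1), clean (id 3, d 1), fetch (id 6, d 1).
Iteration 2: rows with depends_on in {2,3,6} -> lint (id 4, d 2), notify (id 5, d 2), compress (id 7, d 2), build (id 8, d 2), index (id 10, d 2).
Iteration 3: d < 2 fails for all current rows; recursion stops.
SUM(d) = 0 + 1 + 1 + 1 + 2 + 2 + 2 + 2 + 2 = 13.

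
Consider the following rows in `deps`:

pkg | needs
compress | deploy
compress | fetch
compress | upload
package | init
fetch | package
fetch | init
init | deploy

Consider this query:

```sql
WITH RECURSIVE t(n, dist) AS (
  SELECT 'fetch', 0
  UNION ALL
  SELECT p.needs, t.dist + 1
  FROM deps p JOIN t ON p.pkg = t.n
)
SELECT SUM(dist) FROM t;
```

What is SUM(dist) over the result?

Base: (fetch, dist=0).
Iteration 1: edges from {fetch} -> (init, dist=1), (package, dist=1).
Iteration 2: edges from {init,package} -> (deploy, dist=2), (init, dist=2).
Iteration 3: edges from {deploy,init} -> (deploy, dist=3).
Iteration 4: no outgoing edges from {deploy}; recursion stops.
SUM(dist) = 0 + 1 + 1 + 2 + 2 + 3 = 9.

9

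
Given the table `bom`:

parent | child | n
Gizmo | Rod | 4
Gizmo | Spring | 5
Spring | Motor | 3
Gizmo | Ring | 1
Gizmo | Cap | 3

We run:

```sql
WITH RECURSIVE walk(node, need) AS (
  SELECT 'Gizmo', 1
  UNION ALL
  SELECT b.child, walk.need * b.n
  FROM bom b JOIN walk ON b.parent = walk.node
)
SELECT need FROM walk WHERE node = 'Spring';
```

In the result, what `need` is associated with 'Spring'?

Base: (Gizmo, need=1).
Iteration 1: components of {Gizmo} -> Cap = 1*3 = 3, Ring = 1*1 = 1, Rod = 1*4 = 4, Spring = 1*5 = 5.
Iteration 2: components of {Cap,Ring,Rod,Spring} -> Motor = 5*3 = 15.
Iteration 3: no further components; recursion stops.

5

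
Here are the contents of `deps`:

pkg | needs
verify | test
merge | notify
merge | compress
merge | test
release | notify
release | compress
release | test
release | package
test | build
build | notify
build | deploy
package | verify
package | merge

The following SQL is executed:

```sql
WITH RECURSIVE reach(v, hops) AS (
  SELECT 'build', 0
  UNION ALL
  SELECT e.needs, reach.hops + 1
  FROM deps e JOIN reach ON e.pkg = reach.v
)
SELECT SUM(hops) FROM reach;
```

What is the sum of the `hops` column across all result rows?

Base: (build, hops=0).
Iteration 1: edges from {build} -> (deploy, hops=1), (notify, hops=1).
Iteration 2: no outgoing edges from {deploy,notify}; recursion stops.
SUM(hops) = 0 + 1 + 1 = 2.

2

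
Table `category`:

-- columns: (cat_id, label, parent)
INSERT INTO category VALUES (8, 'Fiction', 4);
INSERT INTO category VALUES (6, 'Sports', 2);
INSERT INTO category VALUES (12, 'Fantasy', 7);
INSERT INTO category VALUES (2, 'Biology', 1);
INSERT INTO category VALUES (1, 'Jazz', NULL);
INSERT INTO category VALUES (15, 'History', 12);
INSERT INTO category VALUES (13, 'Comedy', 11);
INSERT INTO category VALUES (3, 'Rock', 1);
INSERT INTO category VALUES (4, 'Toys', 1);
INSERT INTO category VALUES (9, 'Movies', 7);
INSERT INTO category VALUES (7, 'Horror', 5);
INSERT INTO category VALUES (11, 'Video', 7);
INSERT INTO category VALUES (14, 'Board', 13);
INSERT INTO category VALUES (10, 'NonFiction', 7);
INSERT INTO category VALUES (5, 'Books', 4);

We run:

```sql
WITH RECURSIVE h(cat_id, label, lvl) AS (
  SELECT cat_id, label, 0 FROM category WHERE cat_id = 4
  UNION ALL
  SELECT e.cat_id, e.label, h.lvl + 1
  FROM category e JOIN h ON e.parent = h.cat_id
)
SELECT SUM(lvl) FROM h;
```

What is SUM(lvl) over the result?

Base: cat_id=4 (Toys) at lvl 0.
Iteration 1: rows with parent in {4} -> Books (id 5, lvl 1), Fiction (id 8, lvl 1).
Iteration 2: rows with parent in {5,8} -> Horror (id 7, lvl 2).
Iteration 3: rows with parent in {7} -> Movies (id 9, lvl 3), NonFiction (id 10, lvl 3), Video (id 11, lvl 3), Fantasy (id 12, lvl 3).
Iteration 4: rows with parent in {9,10,11,12} -> Comedy (id 13, lvl 4), History (id 15, lvl 4).
Iteration 5: rows with parent in {13,15} -> Board (id 14, lvl 5).
Iteration 6: no rows with parent in {14}; recursion stops.
SUM(lvl) = 0 + 1 + 1 + 2 + 3 + 3 + 3 + 3 + 4 + 4 + 5 = 29.

29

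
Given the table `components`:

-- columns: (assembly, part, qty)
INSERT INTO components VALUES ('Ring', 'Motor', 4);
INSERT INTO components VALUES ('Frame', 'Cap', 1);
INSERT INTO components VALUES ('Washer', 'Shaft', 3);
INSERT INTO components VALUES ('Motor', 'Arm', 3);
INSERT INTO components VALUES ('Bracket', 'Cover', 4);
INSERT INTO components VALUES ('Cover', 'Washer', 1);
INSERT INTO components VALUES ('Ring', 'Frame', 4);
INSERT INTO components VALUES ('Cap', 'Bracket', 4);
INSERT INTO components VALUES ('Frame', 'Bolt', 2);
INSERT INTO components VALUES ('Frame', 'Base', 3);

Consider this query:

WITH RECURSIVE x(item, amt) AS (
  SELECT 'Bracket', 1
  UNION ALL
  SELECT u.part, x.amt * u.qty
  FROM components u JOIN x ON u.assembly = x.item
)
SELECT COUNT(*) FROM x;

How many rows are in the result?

Base: (Bracket, amt=1).
Iteration 1: components of {Bracket} -> Cover = 1*4 = 4.
Iteration 2: components of {Cover} -> Washer = 4*1 = 4.
Iteration 3: components of {Washer} -> Shaft = 4*3 = 12.
Iteration 4: no further components; recursion stops.
Total rows emitted: 4.

4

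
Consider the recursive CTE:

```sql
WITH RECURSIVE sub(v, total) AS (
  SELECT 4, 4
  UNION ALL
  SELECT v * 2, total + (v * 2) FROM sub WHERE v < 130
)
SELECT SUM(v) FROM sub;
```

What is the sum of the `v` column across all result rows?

Base: v=4, total=4.
Iteration 1: 4 < 130 holds -> v = 4 * 2 = 8, total = 4 + 8 = 12.
Iteration 2: 8 < 130 holds -> v = 8 * 2 = 16, total = 12 + 16 = 28.
Iteration 3: 16 < 130 holds -> v = 16 * 2 = 32, total = 28 + 32 = 60.
Iteration 4: 32 < 130 holds -> v = 32 * 2 = 64, total = 60 + 64 = 124.
Iteration 5: 64 < 130 holds -> v = 64 * 2 = 128, total = 124 + 128 = 252.
Iteration 6: 128 < 130 holds -> v = 128 * 2 = 256, total = 252 + 256 = 508.
Iteration 7: 256 < 130 fails; recursion stops.
SUM(v) = 4 + 8 + 16 + 32 + 64 + 128 + 256 = 508.

508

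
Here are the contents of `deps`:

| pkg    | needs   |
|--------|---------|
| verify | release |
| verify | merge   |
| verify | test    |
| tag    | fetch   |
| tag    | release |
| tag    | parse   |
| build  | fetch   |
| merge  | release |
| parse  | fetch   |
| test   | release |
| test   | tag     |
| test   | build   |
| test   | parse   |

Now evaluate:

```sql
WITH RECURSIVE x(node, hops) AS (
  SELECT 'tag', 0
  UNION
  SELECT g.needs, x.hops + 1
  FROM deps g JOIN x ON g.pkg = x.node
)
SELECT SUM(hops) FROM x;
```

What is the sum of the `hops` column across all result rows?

5

Base: (tag, hops=0).
Iteration 1: edges from {tag} -> (fetch, hops=1), (parse, hops=1), (release, hops=1).
Iteration 2: edges from {fetch,parse,release} -> (fetch, hops=2).
Iteration 3: no outgoing edges from {fetch}; recursion stops.
SUM(hops) = 0 + 1 + 1 + 1 + 2 = 5.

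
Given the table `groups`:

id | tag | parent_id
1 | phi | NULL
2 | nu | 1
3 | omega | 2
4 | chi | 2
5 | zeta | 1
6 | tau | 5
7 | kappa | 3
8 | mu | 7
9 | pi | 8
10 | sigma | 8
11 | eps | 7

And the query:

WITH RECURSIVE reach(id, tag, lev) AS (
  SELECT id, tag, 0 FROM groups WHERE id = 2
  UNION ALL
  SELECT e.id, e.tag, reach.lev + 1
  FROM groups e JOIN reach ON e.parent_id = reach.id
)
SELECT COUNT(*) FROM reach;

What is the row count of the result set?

8

Base: id=2 (nu) at lev 0.
Iteration 1: rows with parent_id in {2} -> omega (id 3, lev 1), chi (id 4, lev 1).
Iteration 2: rows with parent_id in {3,4} -> kappa (id 7, lev 2).
Iteration 3: rows with parent_id in {7} -> mu (id 8, lev 3), eps (id 11, lev 3).
Iteration 4: rows with parent_id in {8,11} -> pi (id 9, lev 4), sigma (id 10, lev 4).
Iteration 5: no rows with parent_id in {9,10}; recursion stops.
Total rows emitted: 8.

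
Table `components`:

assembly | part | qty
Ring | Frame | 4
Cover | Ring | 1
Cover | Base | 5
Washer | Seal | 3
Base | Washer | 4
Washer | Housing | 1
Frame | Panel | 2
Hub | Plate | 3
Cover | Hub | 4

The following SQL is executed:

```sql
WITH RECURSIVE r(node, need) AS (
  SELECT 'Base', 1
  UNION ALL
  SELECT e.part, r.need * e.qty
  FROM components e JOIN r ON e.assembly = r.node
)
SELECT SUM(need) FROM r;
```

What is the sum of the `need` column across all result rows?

21

Base: (Base, need=1).
Iteration 1: components of {Base} -> Washer = 1*4 = 4.
Iteration 2: components of {Washer} -> Housing = 4*1 = 4, Seal = 4*3 = 12.
Iteration 3: no further components; recursion stops.
SUM(need) = 1 + 4 + 12 + 4 = 21.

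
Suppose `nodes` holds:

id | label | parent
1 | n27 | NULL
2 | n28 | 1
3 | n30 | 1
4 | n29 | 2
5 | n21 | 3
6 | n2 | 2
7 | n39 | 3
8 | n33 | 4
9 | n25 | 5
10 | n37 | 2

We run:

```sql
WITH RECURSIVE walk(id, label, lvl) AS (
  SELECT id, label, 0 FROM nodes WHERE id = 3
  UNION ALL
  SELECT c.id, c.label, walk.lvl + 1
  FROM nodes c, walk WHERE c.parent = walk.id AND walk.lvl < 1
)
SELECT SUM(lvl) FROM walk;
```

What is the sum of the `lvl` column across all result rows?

2

Base: id=3 (n30) at lvl 0.
Iteration 1: rows with parent in {3} -> n21 (id 5, lvl 1), n39 (id 7, lvl 1).
Iteration 2: lvl < 1 fails for all current rows; recursion stops.
SUM(lvl) = 0 + 1 + 1 = 2.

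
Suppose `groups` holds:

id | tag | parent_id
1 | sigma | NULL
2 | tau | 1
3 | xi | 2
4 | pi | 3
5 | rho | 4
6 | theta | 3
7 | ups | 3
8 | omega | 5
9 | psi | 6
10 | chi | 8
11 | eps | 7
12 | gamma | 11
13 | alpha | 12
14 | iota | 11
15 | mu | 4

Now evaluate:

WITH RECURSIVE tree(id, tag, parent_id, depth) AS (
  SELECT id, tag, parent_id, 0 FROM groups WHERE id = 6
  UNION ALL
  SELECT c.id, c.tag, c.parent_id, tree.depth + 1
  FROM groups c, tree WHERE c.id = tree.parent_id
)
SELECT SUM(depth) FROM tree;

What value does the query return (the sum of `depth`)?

Base: id=6 (theta), parent_id=3, depth 0.
Iteration 1: join on id=3 -> xi (id 3, parent_id=2, depth 1).
Iteration 2: join on id=2 -> tau (id 2, parent_id=1, depth 2).
Iteration 3: join on id=1 -> sigma (id 1, parent_id=NULL, depth 3).
Iteration 4: parent_id is NULL; no match; recursion stops.
SUM(depth) = 0 + 1 + 2 + 3 = 6.

6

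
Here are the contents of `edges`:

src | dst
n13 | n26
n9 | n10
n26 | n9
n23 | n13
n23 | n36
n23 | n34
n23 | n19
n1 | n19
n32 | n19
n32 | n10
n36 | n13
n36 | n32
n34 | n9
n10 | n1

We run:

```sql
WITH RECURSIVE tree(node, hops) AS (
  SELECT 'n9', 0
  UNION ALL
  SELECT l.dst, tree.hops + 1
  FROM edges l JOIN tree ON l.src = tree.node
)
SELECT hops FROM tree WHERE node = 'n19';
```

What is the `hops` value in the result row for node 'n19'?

3

Base: (n9, hops=0).
Iteration 1: edges from {n9} -> (n10, hops=1).
Iteration 2: edges from {n10} -> (n1, hops=2).
Iteration 3: edges from {n1} -> (n19, hops=3).
Iteration 4: no outgoing edges from {n19}; recursion stops.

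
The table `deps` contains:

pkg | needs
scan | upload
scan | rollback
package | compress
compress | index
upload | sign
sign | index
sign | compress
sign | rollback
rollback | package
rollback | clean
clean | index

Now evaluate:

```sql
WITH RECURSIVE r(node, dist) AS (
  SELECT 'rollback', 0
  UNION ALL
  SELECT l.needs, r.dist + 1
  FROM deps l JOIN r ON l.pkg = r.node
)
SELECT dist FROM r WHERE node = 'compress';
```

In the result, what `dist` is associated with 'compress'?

Base: (rollback, dist=0).
Iteration 1: edges from {rollback} -> (clean, dist=1), (package, dist=1).
Iteration 2: edges from {clean,package} -> (compress, dist=2), (index, dist=2).
Iteration 3: edges from {compress,index} -> (index, dist=3).
Iteration 4: no outgoing edges from {index}; recursion stops.

2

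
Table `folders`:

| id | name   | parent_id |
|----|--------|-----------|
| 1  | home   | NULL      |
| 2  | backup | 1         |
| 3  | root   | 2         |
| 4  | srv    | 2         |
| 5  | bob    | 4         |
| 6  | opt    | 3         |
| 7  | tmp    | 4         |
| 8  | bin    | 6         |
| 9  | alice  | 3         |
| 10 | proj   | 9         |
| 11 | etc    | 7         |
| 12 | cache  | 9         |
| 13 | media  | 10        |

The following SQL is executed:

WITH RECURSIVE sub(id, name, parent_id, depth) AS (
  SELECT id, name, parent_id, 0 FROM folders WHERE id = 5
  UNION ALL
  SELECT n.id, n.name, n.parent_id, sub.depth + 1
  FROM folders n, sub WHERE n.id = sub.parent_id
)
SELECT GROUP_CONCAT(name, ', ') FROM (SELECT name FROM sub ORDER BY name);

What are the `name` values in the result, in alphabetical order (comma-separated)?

backup, bob, home, srv

Base: id=5 (bob), parent_id=4, depth 0.
Iteration 1: join on id=4 -> srv (id 4, parent_id=2, depth 1).
Iteration 2: join on id=2 -> backup (id 2, parent_id=1, depth 2).
Iteration 3: join on id=1 -> home (id 1, parent_id=NULL, depth 3).
Iteration 4: parent_id is NULL; no match; recursion stops.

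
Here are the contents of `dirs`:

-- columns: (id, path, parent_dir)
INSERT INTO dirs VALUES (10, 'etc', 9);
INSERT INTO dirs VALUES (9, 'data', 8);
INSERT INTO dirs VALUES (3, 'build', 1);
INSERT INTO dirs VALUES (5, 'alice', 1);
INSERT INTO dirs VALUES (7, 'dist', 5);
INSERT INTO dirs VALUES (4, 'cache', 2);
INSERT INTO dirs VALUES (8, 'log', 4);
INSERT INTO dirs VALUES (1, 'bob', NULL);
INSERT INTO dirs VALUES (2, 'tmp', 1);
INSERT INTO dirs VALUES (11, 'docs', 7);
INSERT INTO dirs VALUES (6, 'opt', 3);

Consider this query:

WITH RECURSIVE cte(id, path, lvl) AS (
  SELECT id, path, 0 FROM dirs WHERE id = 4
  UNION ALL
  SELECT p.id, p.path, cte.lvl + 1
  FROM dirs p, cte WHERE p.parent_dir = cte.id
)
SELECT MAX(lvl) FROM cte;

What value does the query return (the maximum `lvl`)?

Base: id=4 (cache) at lvl 0.
Iteration 1: rows with parent_dir in {4} -> log (id 8, lvl 1).
Iteration 2: rows with parent_dir in {8} -> data (id 9, lvl 2).
Iteration 3: rows with parent_dir in {9} -> etc (id 10, lvl 3).
Iteration 4: no rows with parent_dir in {10}; recursion stops.
lvl values: 0, 1, 2, 3; the maximum is 3.

3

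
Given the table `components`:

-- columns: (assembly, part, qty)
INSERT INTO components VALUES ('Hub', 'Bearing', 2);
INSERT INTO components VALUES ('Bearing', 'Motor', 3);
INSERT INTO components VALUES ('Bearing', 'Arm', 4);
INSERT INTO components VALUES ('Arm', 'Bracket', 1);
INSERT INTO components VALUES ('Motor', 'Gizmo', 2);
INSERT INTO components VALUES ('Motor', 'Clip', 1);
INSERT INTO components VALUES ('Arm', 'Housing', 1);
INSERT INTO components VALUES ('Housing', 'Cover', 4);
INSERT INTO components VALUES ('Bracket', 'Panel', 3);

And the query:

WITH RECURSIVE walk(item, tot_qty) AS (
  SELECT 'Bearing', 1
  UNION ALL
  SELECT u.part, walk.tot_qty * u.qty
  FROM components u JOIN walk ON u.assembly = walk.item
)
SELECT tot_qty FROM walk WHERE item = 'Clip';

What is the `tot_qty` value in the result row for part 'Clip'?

Base: (Bearing, tot_qty=1).
Iteration 1: components of {Bearing} -> Arm = 1*4 = 4, Motor = 1*3 = 3.
Iteration 2: components of {Arm,Motor} -> Bracket = 4*1 = 4, Clip = 3*1 = 3, Gizmo = 3*2 = 6, Housing = 4*1 = 4.
Iteration 3: components of {Bracket,Clip,Gizmo,Housing} -> Cover = 4*4 = 16, Panel = 4*3 = 12.
Iteration 4: no further components; recursion stops.

3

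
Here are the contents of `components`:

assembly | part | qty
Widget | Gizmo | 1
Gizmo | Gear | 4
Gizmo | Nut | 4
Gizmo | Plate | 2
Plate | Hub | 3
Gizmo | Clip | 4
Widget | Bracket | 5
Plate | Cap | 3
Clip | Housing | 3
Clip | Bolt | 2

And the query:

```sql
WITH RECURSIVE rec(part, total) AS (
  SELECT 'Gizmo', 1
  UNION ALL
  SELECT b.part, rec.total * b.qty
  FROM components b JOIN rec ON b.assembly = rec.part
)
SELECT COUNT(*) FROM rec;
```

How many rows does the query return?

9

Base: (Gizmo, total=1).
Iteration 1: components of {Gizmo} -> Clip = 1*4 = 4, Gear = 1*4 = 4, Nut = 1*4 = 4, Plate = 1*2 = 2.
Iteration 2: components of {Clip,Gear,Nut,Plate} -> Bolt = 4*2 = 8, Cap = 2*3 = 6, Housing = 4*3 = 12, Hub = 2*3 = 6.
Iteration 3: no further components; recursion stops.
Total rows emitted: 9.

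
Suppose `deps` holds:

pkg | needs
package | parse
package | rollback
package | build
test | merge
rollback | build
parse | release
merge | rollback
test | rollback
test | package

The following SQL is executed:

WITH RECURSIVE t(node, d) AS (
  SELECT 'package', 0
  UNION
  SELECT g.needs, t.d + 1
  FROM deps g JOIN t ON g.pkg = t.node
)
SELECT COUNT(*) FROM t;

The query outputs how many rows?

6

Base: (package, d=0).
Iteration 1: edges from {package} -> (build, d=1), (parse, d=1), (rollback, d=1).
Iteration 2: edges from {build,parse,rollback} -> (build, d=2), (release, d=2).
Iteration 3: no outgoing edges from {build,release}; recursion stops.
Total rows emitted: 6.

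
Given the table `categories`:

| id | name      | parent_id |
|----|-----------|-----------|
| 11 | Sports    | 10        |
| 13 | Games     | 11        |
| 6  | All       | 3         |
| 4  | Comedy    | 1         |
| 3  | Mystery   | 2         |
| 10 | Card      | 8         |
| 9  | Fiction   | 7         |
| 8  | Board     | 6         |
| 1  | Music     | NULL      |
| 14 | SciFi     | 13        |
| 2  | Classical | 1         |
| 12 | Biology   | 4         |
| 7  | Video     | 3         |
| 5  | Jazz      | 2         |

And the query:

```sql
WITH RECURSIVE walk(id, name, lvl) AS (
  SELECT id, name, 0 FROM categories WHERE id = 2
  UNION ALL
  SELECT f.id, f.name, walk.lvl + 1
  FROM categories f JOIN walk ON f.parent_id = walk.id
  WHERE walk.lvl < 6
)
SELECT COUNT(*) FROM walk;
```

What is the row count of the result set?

10

Base: id=2 (Classical) at lvl 0.
Iteration 1: rows with parent_id in {2} -> Mystery (id 3, lvl 1), Jazz (id 5, lvl 1).
Iteration 2: rows with parent_id in {3,5} -> All (id 6, lvl 2), Video (id 7, lvl 2).
Iteration 3: rows with parent_id in {6,7} -> Board (id 8, lvl 3), Fiction (id 9, lvl 3).
Iteration 4: rows with parent_id in {8,9} -> Card (id 10, lvl 4).
Iteration 5: rows with parent_id in {10} -> Sports (id 11, lvl 5).
Iteration 6: rows with parent_id in {11} -> Games (id 13, lvl 6).
Iteration 7: lvl < 6 fails for all current rows; recursion stops.
Total rows emitted: 10.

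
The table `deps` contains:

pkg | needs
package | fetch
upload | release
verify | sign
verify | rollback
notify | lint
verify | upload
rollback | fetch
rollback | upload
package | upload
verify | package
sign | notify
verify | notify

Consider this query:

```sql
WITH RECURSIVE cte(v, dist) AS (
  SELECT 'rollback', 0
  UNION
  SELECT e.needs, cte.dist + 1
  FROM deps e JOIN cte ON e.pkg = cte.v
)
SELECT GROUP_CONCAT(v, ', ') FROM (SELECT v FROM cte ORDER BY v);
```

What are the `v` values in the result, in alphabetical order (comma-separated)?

Base: (rollback, dist=0).
Iteration 1: edges from {rollback} -> (fetch, dist=1), (upload, dist=1).
Iteration 2: edges from {fetch,upload} -> (release, dist=2).
Iteration 3: no outgoing edges from {release}; recursion stops.

fetch, release, rollback, upload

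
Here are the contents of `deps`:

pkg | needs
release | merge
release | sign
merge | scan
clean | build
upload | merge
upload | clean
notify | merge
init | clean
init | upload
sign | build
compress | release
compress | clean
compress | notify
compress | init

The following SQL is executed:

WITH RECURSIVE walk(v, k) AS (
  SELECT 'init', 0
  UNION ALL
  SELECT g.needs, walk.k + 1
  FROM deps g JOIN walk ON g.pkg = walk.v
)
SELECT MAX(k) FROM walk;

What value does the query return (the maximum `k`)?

Base: (init, k=0).
Iteration 1: edges from {init} -> (clean, k=1), (upload, k=1).
Iteration 2: edges from {clean,upload} -> (build, k=2), (clean, k=2), (merge, k=2).
Iteration 3: edges from {build,clean,merge} -> (build, k=3), (scan, k=3).
Iteration 4: no outgoing edges from {build,scan}; recursion stops.
k values: 0, 1, 1, 2, 2, 2, 3, 3; the maximum is 3.

3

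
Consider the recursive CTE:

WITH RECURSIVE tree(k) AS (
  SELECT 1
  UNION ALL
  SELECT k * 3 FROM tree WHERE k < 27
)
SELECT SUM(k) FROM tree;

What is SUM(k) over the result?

40

Base: k=1.
Iteration 1: 1 < 27 holds -> k = 1 * 3 = 3.
Iteration 2: 3 < 27 holds -> k = 3 * 3 = 9.
Iteration 3: 9 < 27 holds -> k = 9 * 3 = 27.
Iteration 4: 27 < 27 fails; recursion stops.
SUM(k) = 1 + 3 + 9 + 27 = 40.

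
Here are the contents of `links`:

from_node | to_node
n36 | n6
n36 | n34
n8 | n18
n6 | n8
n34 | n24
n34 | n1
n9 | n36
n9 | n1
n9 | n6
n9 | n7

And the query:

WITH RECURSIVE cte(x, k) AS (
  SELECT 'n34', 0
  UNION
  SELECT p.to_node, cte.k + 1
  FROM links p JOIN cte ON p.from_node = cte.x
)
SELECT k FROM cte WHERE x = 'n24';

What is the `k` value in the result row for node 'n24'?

Base: (n34, k=0).
Iteration 1: edges from {n34} -> (n1, k=1), (n24, k=1).
Iteration 2: no outgoing edges from {n1,n24}; recursion stops.

1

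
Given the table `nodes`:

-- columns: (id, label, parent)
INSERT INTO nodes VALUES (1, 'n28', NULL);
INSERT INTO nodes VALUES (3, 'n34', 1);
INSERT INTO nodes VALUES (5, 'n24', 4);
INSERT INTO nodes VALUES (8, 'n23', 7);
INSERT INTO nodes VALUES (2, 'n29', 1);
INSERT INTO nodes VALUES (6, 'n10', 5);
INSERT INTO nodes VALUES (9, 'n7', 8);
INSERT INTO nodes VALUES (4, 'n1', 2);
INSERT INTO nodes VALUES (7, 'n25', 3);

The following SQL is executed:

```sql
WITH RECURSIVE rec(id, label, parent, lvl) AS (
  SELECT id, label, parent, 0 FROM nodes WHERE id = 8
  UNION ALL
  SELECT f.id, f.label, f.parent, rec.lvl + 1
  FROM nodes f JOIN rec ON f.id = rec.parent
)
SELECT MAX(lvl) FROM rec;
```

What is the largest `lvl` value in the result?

3

Base: id=8 (n23), parent=7, lvl 0.
Iteration 1: join on id=7 -> n25 (id 7, parent=3, lvl 1).
Iteration 2: join on id=3 -> n34 (id 3, parent=1, lvl 2).
Iteration 3: join on id=1 -> n28 (id 1, parent=NULL, lvl 3).
Iteration 4: parent is NULL; no match; recursion stops.
lvl values: 0, 1, 2, 3; the maximum is 3.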